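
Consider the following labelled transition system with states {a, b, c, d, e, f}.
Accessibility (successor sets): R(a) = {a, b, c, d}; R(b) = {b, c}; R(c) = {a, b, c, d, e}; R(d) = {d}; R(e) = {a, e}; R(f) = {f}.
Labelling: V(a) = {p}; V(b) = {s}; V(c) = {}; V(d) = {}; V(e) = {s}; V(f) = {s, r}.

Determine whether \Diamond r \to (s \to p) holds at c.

At c: \Diamond r is false, s \to p is true, so \Diamond r \to (s \to p) is true.
  At c: \Diamond r requires r at some successor in {a, b, c, d, e}.
    At a: r is false.
    At b: r is false.
    At c: r is false.
    At d: r is false.
    At e: r is false.
  So \Diamond r is false at c.

Yes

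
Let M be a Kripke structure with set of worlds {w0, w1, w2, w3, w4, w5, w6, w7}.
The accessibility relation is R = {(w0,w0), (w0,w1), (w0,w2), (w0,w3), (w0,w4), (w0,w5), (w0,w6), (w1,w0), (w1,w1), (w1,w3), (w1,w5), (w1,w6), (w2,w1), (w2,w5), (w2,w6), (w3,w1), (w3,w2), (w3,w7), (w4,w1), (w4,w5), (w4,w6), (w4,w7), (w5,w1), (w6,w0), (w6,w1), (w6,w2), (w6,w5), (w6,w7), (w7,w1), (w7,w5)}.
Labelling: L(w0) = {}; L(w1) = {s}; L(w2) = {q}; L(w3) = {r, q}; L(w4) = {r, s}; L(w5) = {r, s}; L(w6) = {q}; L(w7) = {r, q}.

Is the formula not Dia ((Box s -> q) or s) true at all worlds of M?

Let φ = not Dia ((Box s -> q) or s). Evaluate φ at each world:
  w0 (successors {w0, w1, w2, w3, w4, w5, w6}): φ is false.
  w1 (successors {w0, w1, w3, w5, w6}): φ is false.
  w2 (successors {w1, w5, w6}): φ is false.
  w3 (successors {w1, w2, w7}): φ is false.
  w4 (successors {w1, w5, w6, w7}): φ is false.
  w5 (successors {w1}): φ is false.
  w6 (successors {w0, w1, w2, w5, w7}): φ is false.
  w7 (successors {w1, w5}): φ is false.
Detail at w0 (counterexample):
  At w0: Dia ((Box s -> q) or s) is true, so not Dia ((Box s -> q) or s) is false.
    At w0: Dia ((Box s -> q) or s) requires (Box s -> q) or s at some successor in {w0, w1, w2, w3, w4, w5, w6}.
      (Box s -> q) or s holds at w0, so Dia ((Box s -> q) or s) is true at w0.

No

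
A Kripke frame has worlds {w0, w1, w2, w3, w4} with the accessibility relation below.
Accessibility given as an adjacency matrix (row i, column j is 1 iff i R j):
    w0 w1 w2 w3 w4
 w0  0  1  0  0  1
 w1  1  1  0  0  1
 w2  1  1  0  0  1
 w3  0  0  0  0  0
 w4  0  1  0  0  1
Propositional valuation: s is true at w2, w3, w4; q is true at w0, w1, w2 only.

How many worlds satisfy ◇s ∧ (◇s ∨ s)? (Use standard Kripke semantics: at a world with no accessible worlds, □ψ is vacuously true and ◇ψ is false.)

4

Let φ = ◇s ∧ (◇s ∨ s). Evaluate φ at each world:
  w0 (successors {w1, w4}): φ is true.
  w1 (successors {w0, w1, w4}): φ is true.
  w2 (successors {w0, w1, w4}): φ is true.
  w3 (successors ∅): φ is false.
  w4 (successors {w1, w4}): φ is true.
For instance, at w4:
  At w4: ◇s is true, ◇s ∨ s is true, so ◇s ∧ (◇s ∨ s) is true.
    At w4: ◇s requires s at some successor in {w1, w4}.
      s holds at w4, so ◇s is true at w4.
    At w4: ◇s is true, s is true, so ◇s ∨ s is true.
      At w4: ◇s requires s at some successor in {w1, w4}.
        s holds at w4, so ◇s is true at w4.
Satisfying worlds: {w0, w1, w2, w4}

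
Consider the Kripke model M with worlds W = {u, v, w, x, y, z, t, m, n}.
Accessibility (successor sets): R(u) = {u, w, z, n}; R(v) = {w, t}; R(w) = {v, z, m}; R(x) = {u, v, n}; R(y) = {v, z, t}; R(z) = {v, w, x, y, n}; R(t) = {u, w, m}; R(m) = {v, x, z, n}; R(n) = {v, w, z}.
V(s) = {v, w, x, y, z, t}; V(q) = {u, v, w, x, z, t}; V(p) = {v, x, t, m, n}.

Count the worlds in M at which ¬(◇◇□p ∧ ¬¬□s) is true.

9

Recall that □ψ holds at a world iff ψ holds at every accessible world, and ◇ψ holds iff ψ holds at some accessible world.
Let φ = ¬(◇◇□p ∧ ¬¬□s). Evaluate φ at each world:
  u (successors {u, w, z, n}): φ is true.
  v (successors {w, t}): φ is true.
  w (successors {v, z, m}): φ is true.
  x (successors {u, v, n}): φ is true.
  y (successors {v, z, t}): φ is true.
  z (successors {v, w, x, y, n}): φ is true.
  t (successors {u, w, m}): φ is true.
  m (successors {v, x, z, n}): φ is true.
  n (successors {v, w, z}): φ is true.
For instance, at w:
  At w: ◇◇□p ∧ ¬¬□s is false, so ¬(◇◇□p ∧ ¬¬□s) is true.
    At w: ◇◇□p is false, ¬¬□s is false, so ◇◇□p ∧ ¬¬□s is false.
      At w: ◇◇□p requires ◇□p at some successor in {v, z, m}.
        At v: ◇□p is false.
        At z: ◇□p is false.
        At m: ◇□p is false.
      So ◇◇□p is false at w.
      At w: ¬□s is true, so ¬¬□s is false.
Satisfying worlds: {u, v, w, x, y, z, t, m, n}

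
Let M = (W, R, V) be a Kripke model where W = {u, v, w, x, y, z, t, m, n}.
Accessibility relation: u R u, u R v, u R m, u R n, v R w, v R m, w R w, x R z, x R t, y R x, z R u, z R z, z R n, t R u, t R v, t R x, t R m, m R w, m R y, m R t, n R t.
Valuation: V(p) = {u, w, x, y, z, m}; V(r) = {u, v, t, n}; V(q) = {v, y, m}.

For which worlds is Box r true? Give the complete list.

Let φ = Box r. Evaluate φ at each world:
  u (successors {u, v, m, n}): φ is false.
  v (successors {w, m}): φ is false.
  w (successors {w}): φ is false.
  x (successors {z, t}): φ is false.
  y (successors {x}): φ is false.
  z (successors {u, z, n}): φ is false.
  t (successors {u, v, x, m}): φ is false.
  m (successors {w, y, t}): φ is false.
  n (successors {t}): φ is true.
For instance, at n:
  At n: Box r requires r at every successor {t}.
    At t: r is true.
  So Box r is true at n.
Satisfying worlds: {n}

n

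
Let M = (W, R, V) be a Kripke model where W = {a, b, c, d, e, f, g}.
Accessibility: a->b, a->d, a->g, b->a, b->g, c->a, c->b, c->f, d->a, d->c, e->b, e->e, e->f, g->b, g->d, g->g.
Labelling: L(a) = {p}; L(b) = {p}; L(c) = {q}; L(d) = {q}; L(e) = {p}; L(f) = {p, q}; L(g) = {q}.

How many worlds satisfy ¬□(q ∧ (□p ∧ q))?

6

Let φ = ¬□(q ∧ (□p ∧ q)). Evaluate φ at each world:
  a (successors {b, d, g}): φ is true.
  b (successors {a, g}): φ is true.
  c (successors {a, b, f}): φ is true.
  d (successors {a, c}): φ is true.
  e (successors {b, e, f}): φ is true.
  f (successors ∅): φ is false.
  g (successors {b, d, g}): φ is true.
For instance, at a:
  At a: □(q ∧ (□p ∧ q)) is false, so ¬□(q ∧ (□p ∧ q)) is true.
    At a: □(q ∧ (□p ∧ q)) requires q ∧ (□p ∧ q) at every successor {b, d, g}.
      q ∧ (□p ∧ q) fails at b, so □(q ∧ (□p ∧ q)) is false at a.
Satisfying worlds: {a, b, c, d, e, g}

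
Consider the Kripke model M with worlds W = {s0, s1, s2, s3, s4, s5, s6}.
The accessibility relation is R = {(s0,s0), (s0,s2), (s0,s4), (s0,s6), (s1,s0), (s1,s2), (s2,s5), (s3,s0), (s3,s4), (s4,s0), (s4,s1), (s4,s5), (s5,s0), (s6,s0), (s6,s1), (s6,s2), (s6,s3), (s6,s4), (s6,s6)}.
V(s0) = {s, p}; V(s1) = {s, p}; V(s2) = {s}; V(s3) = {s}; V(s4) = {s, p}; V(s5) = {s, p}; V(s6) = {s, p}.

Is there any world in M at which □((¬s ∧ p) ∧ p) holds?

No

Let φ = □((¬s ∧ p) ∧ p). Evaluate φ at each world:
  s0 (successors {s0, s2, s4, s6}): φ is false.
  s1 (successors {s0, s2}): φ is false.
  s2 (successors {s5}): φ is false.
  s3 (successors {s0, s4}): φ is false.
  s4 (successors {s0, s1, s5}): φ is false.
  s5 (successors {s0}): φ is false.
  s6 (successors {s0, s1, s2, s3, s4, s6}): φ is false.
For instance, at s6:
  At s6: □((¬s ∧ p) ∧ p) requires (¬s ∧ p) ∧ p at every successor {s0, s1, s2, s3, s4, s6}.
    (¬s ∧ p) ∧ p fails at s0, so □((¬s ∧ p) ∧ p) is false at s6.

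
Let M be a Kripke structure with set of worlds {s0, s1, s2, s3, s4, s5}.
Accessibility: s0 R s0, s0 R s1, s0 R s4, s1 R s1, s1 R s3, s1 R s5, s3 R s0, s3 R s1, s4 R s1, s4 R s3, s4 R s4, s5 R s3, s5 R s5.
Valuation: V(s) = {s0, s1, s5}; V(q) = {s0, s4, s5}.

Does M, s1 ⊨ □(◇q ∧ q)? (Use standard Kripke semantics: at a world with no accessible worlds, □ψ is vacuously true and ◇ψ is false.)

No

At s1: □(◇q ∧ q) requires ◇q ∧ q at every successor {s1, s3, s5}.
  ◇q ∧ q fails at s1, so □(◇q ∧ q) is false at s1.
    At s1: ◇q is true, q is false, so ◇q ∧ q is false.
      At s1: ◇q requires q at some successor in {s1, s3, s5}.
        q holds at s5, so ◇q is true at s1.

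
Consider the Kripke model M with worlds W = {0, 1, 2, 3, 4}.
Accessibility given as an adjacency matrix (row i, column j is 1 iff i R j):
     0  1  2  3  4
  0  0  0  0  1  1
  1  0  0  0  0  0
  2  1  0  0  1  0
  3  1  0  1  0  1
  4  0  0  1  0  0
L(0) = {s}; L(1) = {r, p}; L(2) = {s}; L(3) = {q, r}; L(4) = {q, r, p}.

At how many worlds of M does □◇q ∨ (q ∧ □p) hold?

3

Let φ = □◇q ∨ (q ∧ □p). Evaluate φ at each world:
  0 (successors {3, 4}): φ is false.
  1 (successors ∅): φ is true.
  2 (successors {0, 3}): φ is true.
  3 (successors {0, 2, 4}): φ is false.
  4 (successors {2}): φ is true.
For instance, at 4:
  At 4: □◇q is true, q ∧ □p is false, so □◇q ∨ (q ∧ □p) is true.
    At 4: □◇q requires ◇q at every successor {2}.
      At 2: ◇q is true.
    So □◇q is true at 4.
    At 4: q is true, □p is false, so q ∧ □p is false.
      At 4: □p requires p at every successor {2}.
        p fails at 2, so □p is false at 4.
Satisfying worlds: {1, 2, 4}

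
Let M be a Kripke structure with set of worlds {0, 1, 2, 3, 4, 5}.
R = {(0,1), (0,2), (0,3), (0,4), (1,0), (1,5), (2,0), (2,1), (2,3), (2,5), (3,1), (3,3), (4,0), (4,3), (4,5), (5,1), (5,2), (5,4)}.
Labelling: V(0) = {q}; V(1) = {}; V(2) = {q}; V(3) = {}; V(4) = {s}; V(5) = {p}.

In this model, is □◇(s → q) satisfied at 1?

At 1: □◇(s → q) requires ◇(s → q) at every successor {0, 5}.
    At 0: ◇(s → q) requires s → q at some successor in {1, 2, 3, 4}.
      s → q holds at 1, so ◇(s → q) is true at 0.
    At 5: ◇(s → q) requires s → q at some successor in {1, 2, 4}.
      s → q holds at 1, so ◇(s → q) is true at 5.
So □◇(s → q) is true at 1.

Yes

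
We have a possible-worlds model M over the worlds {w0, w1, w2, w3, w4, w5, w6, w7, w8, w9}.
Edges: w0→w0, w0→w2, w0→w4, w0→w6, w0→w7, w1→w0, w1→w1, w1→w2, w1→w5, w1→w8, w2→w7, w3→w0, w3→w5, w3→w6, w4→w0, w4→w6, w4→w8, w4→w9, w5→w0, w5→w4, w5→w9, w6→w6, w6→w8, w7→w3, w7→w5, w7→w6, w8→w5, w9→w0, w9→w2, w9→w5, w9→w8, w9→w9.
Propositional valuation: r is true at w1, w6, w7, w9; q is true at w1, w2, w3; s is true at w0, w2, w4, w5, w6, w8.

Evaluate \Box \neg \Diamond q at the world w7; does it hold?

Recall that \Box ψ holds at a world iff ψ holds at every accessible world, and \Diamond ψ holds iff ψ holds at some accessible world.
At w7: \Box \neg \Diamond q requires \neg \Diamond q at every successor {w3, w5, w6}.
    At w3: \Diamond q is false, so \neg \Diamond q is true.
      At w3: \Diamond q requires q at some successor in {w0, w5, w6}.
        At w0: q is false.
        At w5: q is false.
        At w6: q is false.
      So \Diamond q is false at w3.
    At w5: \Diamond q is false, so \neg \Diamond q is true.
      At w5: \Diamond q requires q at some successor in {w0, w4, w9}.
        At w0: q is false.
        At w4: q is false.
        At w9: q is false.
      So \Diamond q is false at w5.
    At w6: \Diamond q is false, so \neg \Diamond q is true.
      At w6: \Diamond q requires q at some successor in {w6, w8}.
        At w6: q is false.
        At w8: q is false.
      So \Diamond q is false at w6.
So \Box \neg \Diamond q is true at w7.

Yes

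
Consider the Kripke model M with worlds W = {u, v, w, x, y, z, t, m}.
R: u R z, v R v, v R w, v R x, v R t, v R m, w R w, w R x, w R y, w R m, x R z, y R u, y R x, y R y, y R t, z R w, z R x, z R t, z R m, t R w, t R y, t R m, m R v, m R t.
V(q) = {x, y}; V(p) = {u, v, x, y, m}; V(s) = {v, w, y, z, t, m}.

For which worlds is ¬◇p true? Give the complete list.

u, x

Recall that ◇ψ holds at a world iff ψ holds at some accessible world.
Let φ = ¬◇p. Evaluate φ at each world:
  u (successors {z}): φ is true.
  v (successors {v, w, x, t, m}): φ is false.
  w (successors {w, x, y, m}): φ is false.
  x (successors {z}): φ is true.
  y (successors {u, x, y, t}): φ is false.
  z (successors {w, x, t, m}): φ is false.
  t (successors {w, y, m}): φ is false.
  m (successors {v, t}): φ is false.
For instance, at m:
  At m: ◇p is true, so ¬◇p is false.
    At m: ◇p requires p at some successor in {v, t}.
      p holds at v, so ◇p is true at m.
Satisfying worlds: {u, x}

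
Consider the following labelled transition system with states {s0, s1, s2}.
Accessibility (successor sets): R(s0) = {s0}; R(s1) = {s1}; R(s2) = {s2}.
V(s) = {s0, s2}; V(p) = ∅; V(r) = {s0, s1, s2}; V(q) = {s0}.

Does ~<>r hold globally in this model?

No

Let φ = ~<>r. Evaluate φ at each world:
  s0 (successors {s0}): φ is false.
  s1 (successors {s1}): φ is false.
  s2 (successors {s2}): φ is false.
Detail at s0 (counterexample):
  At s0: <>r is true, so ~<>r is false.
    At s0: <>r requires r at some successor in {s0}.
      r holds at s0, so <>r is true at s0.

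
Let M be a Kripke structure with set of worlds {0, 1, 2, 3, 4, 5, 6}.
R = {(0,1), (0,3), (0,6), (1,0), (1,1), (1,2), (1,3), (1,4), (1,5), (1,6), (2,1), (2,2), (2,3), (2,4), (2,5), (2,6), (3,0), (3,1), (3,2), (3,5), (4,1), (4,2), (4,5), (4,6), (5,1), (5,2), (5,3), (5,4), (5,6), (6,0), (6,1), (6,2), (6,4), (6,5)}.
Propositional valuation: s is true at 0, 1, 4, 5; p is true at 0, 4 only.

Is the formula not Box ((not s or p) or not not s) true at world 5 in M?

At 5: Box ((not s or p) or not not s) is true, so not Box ((not s or p) or not not s) is false.
  At 5: Box ((not s or p) or not not s) requires (not s or p) or not not s at every successor {1, 2, 3, 4, 6}.
    At 1: (not s or p) or not not s is true.
    At 2: (not s or p) or not not s is true.
    At 3: (not s or p) or not not s is true.
    At 4: (not s or p) or not not s is true.
    At 6: (not s or p) or not not s is true.
  So Box ((not s or p) or not not s) is true at 5.

No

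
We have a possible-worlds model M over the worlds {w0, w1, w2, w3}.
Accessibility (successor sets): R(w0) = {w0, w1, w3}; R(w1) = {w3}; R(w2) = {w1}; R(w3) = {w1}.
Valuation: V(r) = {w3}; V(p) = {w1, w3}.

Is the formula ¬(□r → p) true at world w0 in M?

At w0: □r → p is true, so ¬(□r → p) is false.
  At w0: □r is false, p is false, so □r → p is true.
    At w0: □r requires r at every successor {w0, w1, w3}.
      r fails at w0, so □r is false at w0.

No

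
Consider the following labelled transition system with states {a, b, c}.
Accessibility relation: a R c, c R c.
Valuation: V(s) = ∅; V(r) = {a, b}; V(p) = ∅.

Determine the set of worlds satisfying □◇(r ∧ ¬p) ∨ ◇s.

Let φ = □◇(r ∧ ¬p) ∨ ◇s. Evaluate φ at each world:
  a (successors {c}): φ is false.
  b (successors ∅): φ is true.
  c (successors {c}): φ is false.
For instance, at a:
  At a: □◇(r ∧ ¬p) is false, ◇s is false, so □◇(r ∧ ¬p) ∨ ◇s is false.
    At a: □◇(r ∧ ¬p) requires ◇(r ∧ ¬p) at every successor {c}.
      ◇(r ∧ ¬p) fails at c, so □◇(r ∧ ¬p) is false at a.
    At a: ◇s requires s at some successor in {c}.
      At c: s is false.
    So ◇s is false at a.
Satisfying worlds: {b}

b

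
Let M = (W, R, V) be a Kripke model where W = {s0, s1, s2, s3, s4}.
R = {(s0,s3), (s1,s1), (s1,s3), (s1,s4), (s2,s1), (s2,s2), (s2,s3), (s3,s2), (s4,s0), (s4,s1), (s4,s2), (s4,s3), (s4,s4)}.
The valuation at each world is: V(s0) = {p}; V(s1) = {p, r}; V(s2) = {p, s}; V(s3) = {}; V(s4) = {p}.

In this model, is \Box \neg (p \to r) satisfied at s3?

At s3: \Box \neg (p \to r) requires \neg (p \to r) at every successor {s2}.
  At s2: \neg (p \to r) is true.
So \Box \neg (p \to r) is true at s3.

Yes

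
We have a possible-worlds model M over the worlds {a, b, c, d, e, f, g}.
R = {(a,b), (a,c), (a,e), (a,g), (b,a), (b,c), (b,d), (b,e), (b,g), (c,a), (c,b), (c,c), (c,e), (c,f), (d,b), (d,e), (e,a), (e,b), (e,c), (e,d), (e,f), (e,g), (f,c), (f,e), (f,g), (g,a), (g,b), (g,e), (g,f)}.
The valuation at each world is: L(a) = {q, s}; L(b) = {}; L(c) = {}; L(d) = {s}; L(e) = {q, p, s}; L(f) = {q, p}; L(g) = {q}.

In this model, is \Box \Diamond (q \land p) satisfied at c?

Recall that \Box ψ holds at a world iff ψ holds at every accessible world, and \Diamond ψ holds iff ψ holds at some accessible world.
At c: \Box \Diamond (q \land p) requires \Diamond (q \land p) at every successor {a, b, c, e, f}.
  At a: \Diamond (q \land p) is true.
  At b: \Diamond (q \land p) is true.
  At c: \Diamond (q \land p) is true.
  At e: \Diamond (q \land p) is true.
  At f: \Diamond (q \land p) is true.
So \Box \Diamond (q \land p) is true at c.

Yes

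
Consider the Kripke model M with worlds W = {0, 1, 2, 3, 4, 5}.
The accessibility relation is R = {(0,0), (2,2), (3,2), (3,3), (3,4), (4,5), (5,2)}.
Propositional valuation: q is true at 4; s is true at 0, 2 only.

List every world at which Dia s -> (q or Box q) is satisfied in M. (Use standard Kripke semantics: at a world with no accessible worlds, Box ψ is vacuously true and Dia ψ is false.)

Let φ = Dia s -> (q or Box q). Evaluate φ at each world:
  0 (successors {0}): φ is false.
  1 (successors ∅): φ is true.
  2 (successors {2}): φ is false.
  3 (successors {2, 3, 4}): φ is false.
  4 (successors {5}): φ is true.
  5 (successors {2}): φ is false.
For instance, at 2:
  At 2: Dia s is true, q or Box q is false, so Dia s -> (q or Box q) is false.
    At 2: Dia s requires s at some successor in {2}.
      s holds at 2, so Dia s is true at 2.
    At 2: q is false, Box q is false, so q or Box q is false.
      At 2: Box q requires q at every successor {2}.
        q fails at 2, so Box q is false at 2.
Satisfying worlds: {1, 4}

1, 4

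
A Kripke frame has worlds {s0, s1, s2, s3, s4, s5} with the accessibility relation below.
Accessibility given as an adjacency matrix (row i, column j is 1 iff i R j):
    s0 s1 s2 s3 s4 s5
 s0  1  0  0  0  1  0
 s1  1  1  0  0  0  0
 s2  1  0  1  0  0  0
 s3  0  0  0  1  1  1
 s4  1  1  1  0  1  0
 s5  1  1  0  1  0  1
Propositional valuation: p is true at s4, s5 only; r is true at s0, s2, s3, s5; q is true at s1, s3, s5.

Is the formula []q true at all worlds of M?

No

Recall that []ψ holds at a world iff ψ holds at every accessible world, and <>ψ holds iff ψ holds at some accessible world.
Let φ = []q. Evaluate φ at each world:
  s0 (successors {s0, s4}): φ is false.
  s1 (successors {s0, s1}): φ is false.
  s2 (successors {s0, s2}): φ is false.
  s3 (successors {s3, s4, s5}): φ is false.
  s4 (successors {s0, s1, s2, s4}): φ is false.
  s5 (successors {s0, s1, s3, s5}): φ is false.
Detail at s0 (counterexample):
  At s0: []q requires q at every successor {s0, s4}.
    q fails at s0, so []q is false at s0.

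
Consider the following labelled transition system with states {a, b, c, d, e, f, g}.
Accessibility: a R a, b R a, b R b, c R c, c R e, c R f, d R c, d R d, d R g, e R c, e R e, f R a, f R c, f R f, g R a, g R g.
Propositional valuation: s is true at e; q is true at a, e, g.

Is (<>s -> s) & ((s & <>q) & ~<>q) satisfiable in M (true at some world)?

No

Let φ = (<>s -> s) & ((s & <>q) & ~<>q). Evaluate φ at each world:
  a (successors {a}): φ is false.
  b (successors {a, b}): φ is false.
  c (successors {c, e, f}): φ is false.
  d (successors {c, d, g}): φ is false.
  e (successors {c, e}): φ is false.
  f (successors {a, c, f}): φ is false.
  g (successors {a, g}): φ is false.
For instance, at f:
  At f: <>s -> s is true, (s & <>q) & ~<>q is false, so (<>s -> s) & ((s & <>q) & ~<>q) is false.
    At f: <>s is false, s is false, so <>s -> s is true.
      At f: <>s requires s at some successor in {a, c, f}.
        At a: s is false.
        At c: s is false.
        At f: s is false.
      So <>s is false at f.
    At f: s & <>q is false, ~<>q is false, so (s & <>q) & ~<>q is false.
      At f: s is false, <>q is true, so s & <>q is false.
      At f: <>q is true, so ~<>q is false.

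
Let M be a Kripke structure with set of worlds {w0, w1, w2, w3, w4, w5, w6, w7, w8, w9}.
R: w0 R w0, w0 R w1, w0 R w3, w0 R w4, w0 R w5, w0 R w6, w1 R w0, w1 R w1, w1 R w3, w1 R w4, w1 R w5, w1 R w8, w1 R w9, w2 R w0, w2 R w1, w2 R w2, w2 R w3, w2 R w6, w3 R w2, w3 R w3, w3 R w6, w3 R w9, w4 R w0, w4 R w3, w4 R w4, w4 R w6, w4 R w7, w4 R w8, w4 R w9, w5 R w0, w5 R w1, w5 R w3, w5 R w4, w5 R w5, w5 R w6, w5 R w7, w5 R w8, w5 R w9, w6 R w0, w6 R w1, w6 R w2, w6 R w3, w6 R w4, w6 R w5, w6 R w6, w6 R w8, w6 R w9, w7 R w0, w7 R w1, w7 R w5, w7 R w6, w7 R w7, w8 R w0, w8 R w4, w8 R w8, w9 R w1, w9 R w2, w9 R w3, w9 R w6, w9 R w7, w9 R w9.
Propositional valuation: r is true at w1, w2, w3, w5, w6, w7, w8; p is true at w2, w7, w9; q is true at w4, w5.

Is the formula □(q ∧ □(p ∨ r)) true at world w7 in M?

At w7: □(q ∧ □(p ∨ r)) requires q ∧ □(p ∨ r) at every successor {w0, w1, w5, w6, w7}.
  q ∧ □(p ∨ r) fails at w0, so □(q ∧ □(p ∨ r)) is false at w7.
    At w0: q is false, □(p ∨ r) is false, so q ∧ □(p ∨ r) is false.
      At w0: □(p ∨ r) requires p ∨ r at every successor {w0, w1, w3, w4, w5, w6}.
        p ∨ r fails at w0, so □(p ∨ r) is false at w0.

No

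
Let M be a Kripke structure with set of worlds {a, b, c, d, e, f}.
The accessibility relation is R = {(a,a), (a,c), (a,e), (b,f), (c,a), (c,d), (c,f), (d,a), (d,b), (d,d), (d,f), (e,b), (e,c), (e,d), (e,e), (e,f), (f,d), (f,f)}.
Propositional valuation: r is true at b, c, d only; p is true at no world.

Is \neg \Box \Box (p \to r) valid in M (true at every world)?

Let φ = \neg \Box \Box (p \to r). Evaluate φ at each world:
  a (successors {a, c, e}): φ is false.
  b (successors {f}): φ is false.
  c (successors {a, d, f}): φ is false.
  d (successors {a, b, d, f}): φ is false.
  e (successors {b, c, d, e, f}): φ is false.
  f (successors {d, f}): φ is false.
Detail at a (counterexample):
  At a: \Box \Box (p \to r) is true, so \neg \Box \Box (p \to r) is false.
    At a: \Box \Box (p \to r) requires \Box (p \to r) at every successor {a, c, e}.
      At a: \Box (p \to r) is true.
      At c: \Box (p \to r) is true.
      At e: \Box (p \to r) is true.
    So \Box \Box (p \to r) is true at a.

No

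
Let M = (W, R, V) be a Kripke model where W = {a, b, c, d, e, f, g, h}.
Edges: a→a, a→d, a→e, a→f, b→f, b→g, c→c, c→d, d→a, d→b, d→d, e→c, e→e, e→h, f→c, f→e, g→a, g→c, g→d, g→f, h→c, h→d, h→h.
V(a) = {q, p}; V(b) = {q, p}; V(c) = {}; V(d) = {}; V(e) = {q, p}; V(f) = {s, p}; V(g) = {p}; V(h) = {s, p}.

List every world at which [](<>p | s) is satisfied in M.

Let φ = [](<>p | s). Evaluate φ at each world:
  a (successors {a, d, e, f}): φ is true.
  b (successors {f, g}): φ is true.
  c (successors {c, d}): φ is false.
  d (successors {a, b, d}): φ is true.
  e (successors {c, e, h}): φ is false.
  f (successors {c, e}): φ is false.
  g (successors {a, c, d, f}): φ is false.
  h (successors {c, d, h}): φ is false.
For instance, at a:
  At a: [](<>p | s) requires <>p | s at every successor {a, d, e, f}.
    At a: <>p | s is true.
    At d: <>p | s is true.
    At e: <>p | s is true.
    At f: <>p | s is true.
  So [](<>p | s) is true at a.
Satisfying worlds: {a, b, d}

a, b, d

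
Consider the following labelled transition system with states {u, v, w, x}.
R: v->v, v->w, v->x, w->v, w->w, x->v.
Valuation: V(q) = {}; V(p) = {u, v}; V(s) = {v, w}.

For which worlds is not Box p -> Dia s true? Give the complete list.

u, v, w, x

Let φ = not Box p -> Dia s. Evaluate φ at each world:
  u (successors ∅): φ is true.
  v (successors {v, w, x}): φ is true.
  w (successors {v, w}): φ is true.
  x (successors {v}): φ is true.
For instance, at x:
  At x: not Box p is false, Dia s is true, so not Box p -> Dia s is true.
    At x: Box p is true, so not Box p is false.
      At x: Box p requires p at every successor {v}.
        At v: p is true.
      So Box p is true at x.
    At x: Dia s requires s at some successor in {v}.
      s holds at v, so Dia s is true at x.
Satisfying worlds: {u, v, w, x}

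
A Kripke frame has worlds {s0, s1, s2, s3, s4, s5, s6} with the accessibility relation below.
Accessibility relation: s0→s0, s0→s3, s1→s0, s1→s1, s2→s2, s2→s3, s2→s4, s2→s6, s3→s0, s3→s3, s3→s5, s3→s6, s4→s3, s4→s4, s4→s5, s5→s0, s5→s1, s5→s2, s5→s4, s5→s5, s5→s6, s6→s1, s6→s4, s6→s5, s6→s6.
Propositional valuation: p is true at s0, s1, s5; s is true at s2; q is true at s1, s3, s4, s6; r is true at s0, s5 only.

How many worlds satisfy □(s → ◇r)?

Let φ = □(s → ◇r). Evaluate φ at each world:
  s0 (successors {s0, s3}): φ is true.
  s1 (successors {s0, s1}): φ is true.
  s2 (successors {s2, s3, s4, s6}): φ is false.
  s3 (successors {s0, s3, s5, s6}): φ is true.
  s4 (successors {s3, s4, s5}): φ is true.
  s5 (successors {s0, s1, s2, s4, s5, s6}): φ is false.
  s6 (successors {s1, s4, s5, s6}): φ is true.
For instance, at s2:
  At s2: □(s → ◇r) requires s → ◇r at every successor {s2, s3, s4, s6}.
    s → ◇r fails at s2, so □(s → ◇r) is false at s2.
      At s2: s is true, ◇r is false, so s → ◇r is false.
Satisfying worlds: {s0, s1, s3, s4, s6}

5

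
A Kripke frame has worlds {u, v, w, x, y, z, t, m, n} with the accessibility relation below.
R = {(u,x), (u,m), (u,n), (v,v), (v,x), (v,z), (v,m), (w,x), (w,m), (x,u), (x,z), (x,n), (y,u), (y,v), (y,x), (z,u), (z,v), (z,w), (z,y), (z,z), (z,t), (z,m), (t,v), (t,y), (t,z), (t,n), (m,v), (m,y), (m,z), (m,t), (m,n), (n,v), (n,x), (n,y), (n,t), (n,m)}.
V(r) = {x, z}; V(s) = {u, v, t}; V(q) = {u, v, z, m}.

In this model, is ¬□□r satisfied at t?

At t: □□r is false, so ¬□□r is true.
  At t: □□r requires □r at every successor {v, y, z, n}.
    □r fails at v, so □□r is false at t.
      At v: □r requires r at every successor {v, x, z, m}.
        r fails at v, so □r is false at v.

Yes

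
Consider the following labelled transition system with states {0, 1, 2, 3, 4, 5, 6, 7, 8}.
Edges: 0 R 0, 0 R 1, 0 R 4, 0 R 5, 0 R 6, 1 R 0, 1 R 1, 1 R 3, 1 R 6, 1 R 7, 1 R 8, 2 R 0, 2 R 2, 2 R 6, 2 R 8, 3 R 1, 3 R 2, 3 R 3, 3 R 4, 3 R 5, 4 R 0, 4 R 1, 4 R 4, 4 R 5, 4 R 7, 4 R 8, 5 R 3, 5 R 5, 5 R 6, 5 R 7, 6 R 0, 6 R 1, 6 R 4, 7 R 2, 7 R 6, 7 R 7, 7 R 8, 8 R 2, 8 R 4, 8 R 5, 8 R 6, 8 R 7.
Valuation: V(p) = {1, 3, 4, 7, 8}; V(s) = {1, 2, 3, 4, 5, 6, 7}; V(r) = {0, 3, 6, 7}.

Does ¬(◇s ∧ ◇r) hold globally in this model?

No

Let φ = ¬(◇s ∧ ◇r). Evaluate φ at each world:
  0 (successors {0, 1, 4, 5, 6}): φ is false.
  1 (successors {0, 1, 3, 6, 7, 8}): φ is false.
  2 (successors {0, 2, 6, 8}): φ is false.
  3 (successors {1, 2, 3, 4, 5}): φ is false.
  4 (successors {0, 1, 4, 5, 7, 8}): φ is false.
  5 (successors {3, 5, 6, 7}): φ is false.
  6 (successors {0, 1, 4}): φ is false.
  7 (successors {2, 6, 7, 8}): φ is false.
  8 (successors {2, 4, 5, 6, 7}): φ is false.
Detail at 0 (counterexample):
  At 0: ◇s ∧ ◇r is true, so ¬(◇s ∧ ◇r) is false.
    At 0: ◇s is true, ◇r is true, so ◇s ∧ ◇r is true.
      At 0: ◇s requires s at some successor in {0, 1, 4, 5, 6}.
        s holds at 1, so ◇s is true at 0.
      At 0: ◇r requires r at some successor in {0, 1, 4, 5, 6}.
        r holds at 0, so ◇r is true at 0.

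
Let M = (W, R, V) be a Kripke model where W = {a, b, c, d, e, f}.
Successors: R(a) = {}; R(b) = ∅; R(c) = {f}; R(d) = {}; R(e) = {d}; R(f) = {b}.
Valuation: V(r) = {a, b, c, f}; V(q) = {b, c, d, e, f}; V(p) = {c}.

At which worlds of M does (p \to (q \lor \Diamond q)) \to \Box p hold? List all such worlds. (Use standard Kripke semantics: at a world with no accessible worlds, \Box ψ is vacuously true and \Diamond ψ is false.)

a, b, d

Let φ = (p \to (q \lor \Diamond q)) \to \Box p. Evaluate φ at each world:
  a (successors ∅): φ is true.
  b (successors ∅): φ is true.
  c (successors {f}): φ is false.
  d (successors ∅): φ is true.
  e (successors {d}): φ is false.
  f (successors {b}): φ is false.
For instance, at c:
  At c: p \to (q \lor \Diamond q) is true, \Box p is false, so (p \to (q \lor \Diamond q)) \to \Box p is false.
    At c: p is true, q \lor \Diamond q is true, so p \to (q \lor \Diamond q) is true.
      At c: q is true, \Diamond q is true, so q \lor \Diamond q is true.
    At c: \Box p requires p at every successor {f}.
      p fails at f, so \Box p is false at c.
Satisfying worlds: {a, b, d}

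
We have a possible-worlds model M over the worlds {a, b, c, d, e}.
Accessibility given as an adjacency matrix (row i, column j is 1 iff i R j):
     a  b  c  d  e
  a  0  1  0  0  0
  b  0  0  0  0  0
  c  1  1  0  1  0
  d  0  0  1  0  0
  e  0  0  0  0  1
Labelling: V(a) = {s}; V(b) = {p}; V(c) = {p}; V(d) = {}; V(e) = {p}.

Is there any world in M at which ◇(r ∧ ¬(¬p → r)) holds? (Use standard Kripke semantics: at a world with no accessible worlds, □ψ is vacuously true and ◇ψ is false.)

Recall that ◇ψ holds at a world iff ψ holds at some accessible world.
Let φ = ◇(r ∧ ¬(¬p → r)). Evaluate φ at each world:
  a (successors {b}): φ is false.
  b (successors ∅): φ is false.
  c (successors {a, b, d}): φ is false.
  d (successors {c}): φ is false.
  e (successors {e}): φ is false.
For instance, at e:
  At e: ◇(r ∧ ¬(¬p → r)) requires r ∧ ¬(¬p → r) at some successor in {e}.
    At e: r ∧ ¬(¬p → r) is false.
  So ◇(r ∧ ¬(¬p → r)) is false at e.

No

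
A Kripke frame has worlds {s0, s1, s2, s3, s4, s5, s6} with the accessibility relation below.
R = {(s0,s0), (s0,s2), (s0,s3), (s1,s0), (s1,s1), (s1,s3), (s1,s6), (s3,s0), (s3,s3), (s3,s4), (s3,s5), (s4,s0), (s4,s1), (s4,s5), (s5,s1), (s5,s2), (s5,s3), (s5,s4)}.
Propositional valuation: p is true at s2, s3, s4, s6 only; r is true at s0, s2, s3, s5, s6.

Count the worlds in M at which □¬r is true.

Let φ = □¬r. Evaluate φ at each world:
  s0 (successors {s0, s2, s3}): φ is false.
  s1 (successors {s0, s1, s3, s6}): φ is false.
  s2 (successors ∅): φ is true.
  s3 (successors {s0, s3, s4, s5}): φ is false.
  s4 (successors {s0, s1, s5}): φ is false.
  s5 (successors {s1, s2, s3, s4}): φ is false.
  s6 (successors ∅): φ is true.
For instance, at s5:
  At s5: □¬r requires ¬r at every successor {s1, s2, s3, s4}.
    ¬r fails at s2, so □¬r is false at s5.
Satisfying worlds: {s2, s6}

2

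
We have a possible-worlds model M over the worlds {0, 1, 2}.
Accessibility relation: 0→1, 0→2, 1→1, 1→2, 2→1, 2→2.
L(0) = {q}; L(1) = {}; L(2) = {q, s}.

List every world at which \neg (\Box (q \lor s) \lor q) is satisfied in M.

1

Let φ = \neg (\Box (q \lor s) \lor q). Evaluate φ at each world:
  0 (successors {1, 2}): φ is false.
  1 (successors {1, 2}): φ is true.
  2 (successors {1, 2}): φ is false.
For instance, at 1:
  At 1: \Box (q \lor s) \lor q is false, so \neg (\Box (q \lor s) \lor q) is true.
    At 1: \Box (q \lor s) is false, q is false, so \Box (q \lor s) \lor q is false.
      At 1: \Box (q \lor s) requires q \lor s at every successor {1, 2}.
        q \lor s fails at 1, so \Box (q \lor s) is false at 1.
Satisfying worlds: {1}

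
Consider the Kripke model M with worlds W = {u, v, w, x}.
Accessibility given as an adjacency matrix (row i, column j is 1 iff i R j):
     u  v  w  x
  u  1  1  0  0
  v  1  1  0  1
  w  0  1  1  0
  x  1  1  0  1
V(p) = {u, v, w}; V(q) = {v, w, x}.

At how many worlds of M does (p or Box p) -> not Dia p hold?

1

Let φ = (p or Box p) -> not Dia p. Evaluate φ at each world:
  u (successors {u, v}): φ is false.
  v (successors {u, v, x}): φ is false.
  w (successors {v, w}): φ is false.
  x (successors {u, v, x}): φ is true.
For instance, at v:
  At v: p or Box p is true, not Dia p is false, so (p or Box p) -> not Dia p is false.
    At v: p is true, Box p is false, so p or Box p is true.
      At v: Box p requires p at every successor {u, v, x}.
        p fails at x, so Box p is false at v.
    At v: Dia p is true, so not Dia p is false.
      At v: Dia p requires p at some successor in {u, v, x}.
        p holds at u, so Dia p is true at v.
Satisfying worlds: {x}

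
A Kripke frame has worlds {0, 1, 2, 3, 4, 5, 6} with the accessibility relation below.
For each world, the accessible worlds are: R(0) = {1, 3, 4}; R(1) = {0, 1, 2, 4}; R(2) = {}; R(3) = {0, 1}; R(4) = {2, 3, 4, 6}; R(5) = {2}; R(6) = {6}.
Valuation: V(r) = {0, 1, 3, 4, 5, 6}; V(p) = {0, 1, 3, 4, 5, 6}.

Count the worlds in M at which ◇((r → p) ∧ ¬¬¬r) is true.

3

Let φ = ◇((r → p) ∧ ¬¬¬r). Evaluate φ at each world:
  0 (successors {1, 3, 4}): φ is false.
  1 (successors {0, 1, 2, 4}): φ is true.
  2 (successors ∅): φ is false.
  3 (successors {0, 1}): φ is false.
  4 (successors {2, 3, 4, 6}): φ is true.
  5 (successors {2}): φ is true.
  6 (successors {6}): φ is false.
For instance, at 5:
  At 5: ◇((r → p) ∧ ¬¬¬r) requires (r → p) ∧ ¬¬¬r at some successor in {2}.
    (r → p) ∧ ¬¬¬r holds at 2, so ◇((r → p) ∧ ¬¬¬r) is true at 5.
Satisfying worlds: {1, 4, 5}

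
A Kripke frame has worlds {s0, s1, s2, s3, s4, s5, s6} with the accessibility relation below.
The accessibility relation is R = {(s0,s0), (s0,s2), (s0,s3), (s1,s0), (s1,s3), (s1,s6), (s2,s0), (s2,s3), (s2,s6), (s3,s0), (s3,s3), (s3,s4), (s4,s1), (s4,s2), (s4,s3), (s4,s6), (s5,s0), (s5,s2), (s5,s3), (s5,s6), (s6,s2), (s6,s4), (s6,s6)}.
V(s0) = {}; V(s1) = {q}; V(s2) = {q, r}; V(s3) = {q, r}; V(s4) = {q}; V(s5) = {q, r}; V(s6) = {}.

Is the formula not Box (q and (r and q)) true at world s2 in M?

Yes

Recall that Box ψ holds at a world iff ψ holds at every accessible world, and Dia ψ holds iff ψ holds at some accessible world.
At s2: Box (q and (r and q)) is false, so not Box (q and (r and q)) is true.
  At s2: Box (q and (r and q)) requires q and (r and q) at every successor {s0, s3, s6}.
    q and (r and q) fails at s0, so Box (q and (r and q)) is false at s2.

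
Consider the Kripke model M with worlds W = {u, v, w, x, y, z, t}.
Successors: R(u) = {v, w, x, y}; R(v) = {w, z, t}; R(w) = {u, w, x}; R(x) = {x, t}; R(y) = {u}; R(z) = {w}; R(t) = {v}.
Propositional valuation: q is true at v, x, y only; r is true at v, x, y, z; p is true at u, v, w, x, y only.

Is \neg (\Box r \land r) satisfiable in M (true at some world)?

Let φ = \neg (\Box r \land r). Evaluate φ at each world:
  u (successors {v, w, x, y}): φ is true.
  v (successors {w, z, t}): φ is true.
  w (successors {u, w, x}): φ is true.
  x (successors {x, t}): φ is true.
  y (successors {u}): φ is true.
  z (successors {w}): φ is true.
  t (successors {v}): φ is true.
Detail at u (witness):
  At u: \Box r \land r is false, so \neg (\Box r \land r) is true.
    At u: \Box r is false, r is false, so \Box r \land r is false.
      At u: \Box r requires r at every successor {v, w, x, y}.
        r fails at w, so \Box r is false at u.

Yes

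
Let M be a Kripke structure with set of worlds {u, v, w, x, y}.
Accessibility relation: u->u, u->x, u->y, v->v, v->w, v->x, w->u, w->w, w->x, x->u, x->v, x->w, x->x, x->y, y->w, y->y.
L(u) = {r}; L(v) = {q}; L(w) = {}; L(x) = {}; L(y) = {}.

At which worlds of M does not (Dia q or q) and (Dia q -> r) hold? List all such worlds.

Let φ = not (Dia q or q) and (Dia q -> r). Evaluate φ at each world:
  u (successors {u, x, y}): φ is true.
  v (successors {v, w, x}): φ is false.
  w (successors {u, w, x}): φ is true.
  x (successors {u, v, w, x, y}): φ is false.
  y (successors {w, y}): φ is true.
For instance, at u:
  At u: not (Dia q or q) is true, Dia q -> r is true, so not (Dia q or q) and (Dia q -> r) is true.
    At u: Dia q or q is false, so not (Dia q or q) is true.
      At u: Dia q is false, q is false, so Dia q or q is false.
    At u: Dia q is false, r is true, so Dia q -> r is true.
      At u: Dia q requires q at some successor in {u, x, y}.
        At u: q is false.
        At x: q is false.
        At y: q is false.
      So Dia q is false at u.
Satisfying worlds: {u, w, y}

u, w, y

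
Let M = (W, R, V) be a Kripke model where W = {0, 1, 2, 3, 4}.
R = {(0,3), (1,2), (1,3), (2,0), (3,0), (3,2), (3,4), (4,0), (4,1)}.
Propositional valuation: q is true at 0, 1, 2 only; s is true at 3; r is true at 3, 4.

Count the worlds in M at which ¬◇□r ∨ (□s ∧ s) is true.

2

Let φ = ¬◇□r ∨ (□s ∧ s). Evaluate φ at each world:
  0 (successors {3}): φ is true.
  1 (successors {2, 3}): φ is true.
  2 (successors {0}): φ is false.
  3 (successors {0, 2, 4}): φ is false.
  4 (successors {0, 1}): φ is false.
For instance, at 4:
  At 4: ¬◇□r is false, □s ∧ s is false, so ¬◇□r ∨ (□s ∧ s) is false.
    At 4: ◇□r is true, so ¬◇□r is false.
      At 4: ◇□r requires □r at some successor in {0, 1}.
        □r holds at 0, so ◇□r is true at 4.
    At 4: □s is false, s is false, so □s ∧ s is false.
      At 4: □s requires s at every successor {0, 1}.
        s fails at 0, so □s is false at 4.
Satisfying worlds: {0, 1}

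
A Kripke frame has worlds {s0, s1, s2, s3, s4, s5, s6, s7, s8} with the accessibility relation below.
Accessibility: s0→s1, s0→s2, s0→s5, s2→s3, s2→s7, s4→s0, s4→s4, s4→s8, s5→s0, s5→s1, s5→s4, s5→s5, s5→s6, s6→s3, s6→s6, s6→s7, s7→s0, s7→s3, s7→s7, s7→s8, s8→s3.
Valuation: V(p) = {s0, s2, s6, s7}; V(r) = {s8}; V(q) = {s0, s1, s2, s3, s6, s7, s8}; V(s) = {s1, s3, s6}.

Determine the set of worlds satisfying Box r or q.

s0, s1, s2, s3, s6, s7, s8

Recall that Box ψ holds at a world iff ψ holds at every accessible world, and Dia ψ holds iff ψ holds at some accessible world.
Let φ = Box r or q. Evaluate φ at each world:
  s0 (successors {s1, s2, s5}): φ is true.
  s1 (successors ∅): φ is true.
  s2 (successors {s3, s7}): φ is true.
  s3 (successors ∅): φ is true.
  s4 (successors {s0, s4, s8}): φ is false.
  s5 (successors {s0, s1, s4, s5, s6}): φ is false.
  s6 (successors {s3, s6, s7}): φ is true.
  s7 (successors {s0, s3, s7, s8}): φ is true.
  s8 (successors {s3}): φ is true.
For instance, at s0:
  At s0: Box r is false, q is true, so Box r or q is true.
    At s0: Box r requires r at every successor {s1, s2, s5}.
      r fails at s1, so Box r is false at s0.
Satisfying worlds: {s0, s1, s2, s3, s6, s7, s8}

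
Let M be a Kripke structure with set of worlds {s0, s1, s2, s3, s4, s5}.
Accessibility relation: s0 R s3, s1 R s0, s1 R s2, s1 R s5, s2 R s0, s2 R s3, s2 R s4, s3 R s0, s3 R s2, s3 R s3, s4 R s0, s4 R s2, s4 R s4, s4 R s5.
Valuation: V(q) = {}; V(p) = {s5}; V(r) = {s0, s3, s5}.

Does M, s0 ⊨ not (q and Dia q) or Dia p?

Yes

Recall that Dia ψ holds at a world iff ψ holds at some accessible world.
At s0: not (q and Dia q) is true, Dia p is false, so not (q and Dia q) or Dia p is true.
  At s0: q and Dia q is false, so not (q and Dia q) is true.
    At s0: q is false, Dia q is false, so q and Dia q is false.
      At s0: Dia q requires q at some successor in {s3}.
        At s3: q is false.
      So Dia q is false at s0.
  At s0: Dia p requires p at some successor in {s3}.
    At s3: p is false.
  So Dia p is false at s0.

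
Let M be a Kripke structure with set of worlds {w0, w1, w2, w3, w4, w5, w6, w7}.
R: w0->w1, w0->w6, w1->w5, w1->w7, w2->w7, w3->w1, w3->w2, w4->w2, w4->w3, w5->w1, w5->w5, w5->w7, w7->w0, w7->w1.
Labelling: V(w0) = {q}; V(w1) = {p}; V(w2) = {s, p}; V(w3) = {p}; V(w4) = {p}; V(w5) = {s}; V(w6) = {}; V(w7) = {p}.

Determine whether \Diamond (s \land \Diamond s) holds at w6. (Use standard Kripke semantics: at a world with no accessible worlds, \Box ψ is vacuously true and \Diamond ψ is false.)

No

At w6: no accessible worlds, so \Diamond (s \land \Diamond s) is false.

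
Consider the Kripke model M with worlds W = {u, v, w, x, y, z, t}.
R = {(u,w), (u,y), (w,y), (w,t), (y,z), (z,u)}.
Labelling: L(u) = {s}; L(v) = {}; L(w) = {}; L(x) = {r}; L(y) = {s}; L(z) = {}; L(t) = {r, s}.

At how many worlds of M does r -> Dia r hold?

Let φ = r -> Dia r. Evaluate φ at each world:
  u (successors {w, y}): φ is true.
  v (successors ∅): φ is true.
  w (successors {y, t}): φ is true.
  x (successors ∅): φ is false.
  y (successors {z}): φ is true.
  z (successors {u}): φ is true.
  t (successors ∅): φ is false.
For instance, at z:
  At z: r is false, Dia r is false, so r -> Dia r is true.
    At z: Dia r requires r at some successor in {u}.
      At u: r is false.
    So Dia r is false at z.
Satisfying worlds: {u, v, w, y, z}

5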